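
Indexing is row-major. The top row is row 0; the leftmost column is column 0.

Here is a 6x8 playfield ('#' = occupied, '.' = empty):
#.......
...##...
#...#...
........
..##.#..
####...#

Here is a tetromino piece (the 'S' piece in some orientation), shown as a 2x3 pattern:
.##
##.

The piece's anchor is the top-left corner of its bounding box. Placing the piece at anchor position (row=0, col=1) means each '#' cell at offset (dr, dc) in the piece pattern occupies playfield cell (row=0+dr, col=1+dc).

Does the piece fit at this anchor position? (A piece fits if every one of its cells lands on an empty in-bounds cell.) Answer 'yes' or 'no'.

Answer: yes

Derivation:
Check each piece cell at anchor (0, 1):
  offset (0,1) -> (0,2): empty -> OK
  offset (0,2) -> (0,3): empty -> OK
  offset (1,0) -> (1,1): empty -> OK
  offset (1,1) -> (1,2): empty -> OK
All cells valid: yes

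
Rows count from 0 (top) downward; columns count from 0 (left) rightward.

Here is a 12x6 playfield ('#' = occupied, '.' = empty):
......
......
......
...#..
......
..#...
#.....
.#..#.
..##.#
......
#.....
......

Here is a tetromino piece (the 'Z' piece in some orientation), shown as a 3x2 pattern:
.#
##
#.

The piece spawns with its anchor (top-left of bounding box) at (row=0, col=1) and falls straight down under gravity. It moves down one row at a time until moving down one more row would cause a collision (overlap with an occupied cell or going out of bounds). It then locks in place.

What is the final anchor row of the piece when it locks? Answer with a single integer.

Answer: 3

Derivation:
Spawn at (row=0, col=1). Try each row:
  row 0: fits
  row 1: fits
  row 2: fits
  row 3: fits
  row 4: blocked -> lock at row 3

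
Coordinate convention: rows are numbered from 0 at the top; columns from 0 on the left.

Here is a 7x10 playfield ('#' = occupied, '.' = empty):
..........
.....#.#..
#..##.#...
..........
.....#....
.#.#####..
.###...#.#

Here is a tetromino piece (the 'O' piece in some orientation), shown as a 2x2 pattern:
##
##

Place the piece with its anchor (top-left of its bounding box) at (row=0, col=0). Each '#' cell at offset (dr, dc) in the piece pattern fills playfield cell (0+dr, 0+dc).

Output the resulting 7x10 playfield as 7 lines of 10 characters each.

Answer: ##........
##...#.#..
#..##.#...
..........
.....#....
.#.#####..
.###...#.#

Derivation:
Fill (0+0,0+0) = (0,0)
Fill (0+0,0+1) = (0,1)
Fill (0+1,0+0) = (1,0)
Fill (0+1,0+1) = (1,1)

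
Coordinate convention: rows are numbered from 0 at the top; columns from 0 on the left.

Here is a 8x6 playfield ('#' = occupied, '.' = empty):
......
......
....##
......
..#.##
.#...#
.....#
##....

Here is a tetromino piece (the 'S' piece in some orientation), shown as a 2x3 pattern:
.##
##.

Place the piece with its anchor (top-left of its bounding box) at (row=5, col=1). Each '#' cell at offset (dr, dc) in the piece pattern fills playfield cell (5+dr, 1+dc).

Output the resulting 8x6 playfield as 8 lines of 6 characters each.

Answer: ......
......
....##
......
..#.##
.###.#
.##..#
##....

Derivation:
Fill (5+0,1+1) = (5,2)
Fill (5+0,1+2) = (5,3)
Fill (5+1,1+0) = (6,1)
Fill (5+1,1+1) = (6,2)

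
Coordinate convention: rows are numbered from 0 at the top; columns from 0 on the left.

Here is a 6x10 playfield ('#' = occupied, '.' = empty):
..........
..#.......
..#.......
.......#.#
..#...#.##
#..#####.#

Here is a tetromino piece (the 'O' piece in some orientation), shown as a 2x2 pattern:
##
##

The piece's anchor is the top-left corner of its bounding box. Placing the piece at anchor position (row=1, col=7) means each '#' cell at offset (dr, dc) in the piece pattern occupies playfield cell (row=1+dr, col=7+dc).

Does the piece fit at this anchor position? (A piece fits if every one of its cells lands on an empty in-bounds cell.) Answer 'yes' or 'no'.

Check each piece cell at anchor (1, 7):
  offset (0,0) -> (1,7): empty -> OK
  offset (0,1) -> (1,8): empty -> OK
  offset (1,0) -> (2,7): empty -> OK
  offset (1,1) -> (2,8): empty -> OK
All cells valid: yes

Answer: yes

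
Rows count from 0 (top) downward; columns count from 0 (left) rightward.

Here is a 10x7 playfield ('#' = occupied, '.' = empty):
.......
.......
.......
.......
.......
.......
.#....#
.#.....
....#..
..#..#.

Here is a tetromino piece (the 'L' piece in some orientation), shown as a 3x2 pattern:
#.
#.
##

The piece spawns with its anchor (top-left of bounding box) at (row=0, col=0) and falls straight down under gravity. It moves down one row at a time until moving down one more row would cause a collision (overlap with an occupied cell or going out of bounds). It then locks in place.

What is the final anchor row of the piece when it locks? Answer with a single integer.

Spawn at (row=0, col=0). Try each row:
  row 0: fits
  row 1: fits
  row 2: fits
  row 3: fits
  row 4: blocked -> lock at row 3

Answer: 3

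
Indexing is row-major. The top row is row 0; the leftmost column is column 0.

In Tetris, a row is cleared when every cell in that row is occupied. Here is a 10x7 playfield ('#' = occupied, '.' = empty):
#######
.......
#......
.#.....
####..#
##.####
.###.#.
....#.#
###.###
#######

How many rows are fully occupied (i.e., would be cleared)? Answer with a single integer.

Answer: 2

Derivation:
Check each row:
  row 0: 0 empty cells -> FULL (clear)
  row 1: 7 empty cells -> not full
  row 2: 6 empty cells -> not full
  row 3: 6 empty cells -> not full
  row 4: 2 empty cells -> not full
  row 5: 1 empty cell -> not full
  row 6: 3 empty cells -> not full
  row 7: 5 empty cells -> not full
  row 8: 1 empty cell -> not full
  row 9: 0 empty cells -> FULL (clear)
Total rows cleared: 2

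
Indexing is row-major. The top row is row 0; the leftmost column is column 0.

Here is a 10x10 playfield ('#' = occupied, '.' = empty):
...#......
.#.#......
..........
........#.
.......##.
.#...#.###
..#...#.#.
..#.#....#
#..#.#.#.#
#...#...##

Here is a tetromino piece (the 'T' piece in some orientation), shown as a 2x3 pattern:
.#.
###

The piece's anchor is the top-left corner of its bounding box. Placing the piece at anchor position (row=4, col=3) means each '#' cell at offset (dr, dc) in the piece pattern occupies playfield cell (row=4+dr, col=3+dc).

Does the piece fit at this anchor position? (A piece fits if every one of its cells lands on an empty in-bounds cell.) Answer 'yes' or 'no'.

Answer: no

Derivation:
Check each piece cell at anchor (4, 3):
  offset (0,1) -> (4,4): empty -> OK
  offset (1,0) -> (5,3): empty -> OK
  offset (1,1) -> (5,4): empty -> OK
  offset (1,2) -> (5,5): occupied ('#') -> FAIL
All cells valid: no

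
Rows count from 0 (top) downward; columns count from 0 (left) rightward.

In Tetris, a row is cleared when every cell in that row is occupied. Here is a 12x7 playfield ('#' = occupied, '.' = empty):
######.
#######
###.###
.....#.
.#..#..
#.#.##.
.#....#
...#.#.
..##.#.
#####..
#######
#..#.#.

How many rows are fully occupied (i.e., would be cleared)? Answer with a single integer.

Answer: 2

Derivation:
Check each row:
  row 0: 1 empty cell -> not full
  row 1: 0 empty cells -> FULL (clear)
  row 2: 1 empty cell -> not full
  row 3: 6 empty cells -> not full
  row 4: 5 empty cells -> not full
  row 5: 3 empty cells -> not full
  row 6: 5 empty cells -> not full
  row 7: 5 empty cells -> not full
  row 8: 4 empty cells -> not full
  row 9: 2 empty cells -> not full
  row 10: 0 empty cells -> FULL (clear)
  row 11: 4 empty cells -> not full
Total rows cleared: 2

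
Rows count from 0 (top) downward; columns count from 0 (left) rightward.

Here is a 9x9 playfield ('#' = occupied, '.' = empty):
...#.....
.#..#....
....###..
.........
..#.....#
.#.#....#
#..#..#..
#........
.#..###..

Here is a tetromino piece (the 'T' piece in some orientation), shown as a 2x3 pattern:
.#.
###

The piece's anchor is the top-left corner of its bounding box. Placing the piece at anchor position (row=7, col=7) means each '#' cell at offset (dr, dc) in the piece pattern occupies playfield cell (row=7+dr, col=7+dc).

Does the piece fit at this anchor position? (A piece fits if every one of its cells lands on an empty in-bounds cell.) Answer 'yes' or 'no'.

Answer: no

Derivation:
Check each piece cell at anchor (7, 7):
  offset (0,1) -> (7,8): empty -> OK
  offset (1,0) -> (8,7): empty -> OK
  offset (1,1) -> (8,8): empty -> OK
  offset (1,2) -> (8,9): out of bounds -> FAIL
All cells valid: no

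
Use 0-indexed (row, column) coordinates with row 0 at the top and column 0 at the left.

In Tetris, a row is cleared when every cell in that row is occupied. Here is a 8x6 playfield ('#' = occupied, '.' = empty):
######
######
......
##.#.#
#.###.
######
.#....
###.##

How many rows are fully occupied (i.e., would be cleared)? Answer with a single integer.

Check each row:
  row 0: 0 empty cells -> FULL (clear)
  row 1: 0 empty cells -> FULL (clear)
  row 2: 6 empty cells -> not full
  row 3: 2 empty cells -> not full
  row 4: 2 empty cells -> not full
  row 5: 0 empty cells -> FULL (clear)
  row 6: 5 empty cells -> not full
  row 7: 1 empty cell -> not full
Total rows cleared: 3

Answer: 3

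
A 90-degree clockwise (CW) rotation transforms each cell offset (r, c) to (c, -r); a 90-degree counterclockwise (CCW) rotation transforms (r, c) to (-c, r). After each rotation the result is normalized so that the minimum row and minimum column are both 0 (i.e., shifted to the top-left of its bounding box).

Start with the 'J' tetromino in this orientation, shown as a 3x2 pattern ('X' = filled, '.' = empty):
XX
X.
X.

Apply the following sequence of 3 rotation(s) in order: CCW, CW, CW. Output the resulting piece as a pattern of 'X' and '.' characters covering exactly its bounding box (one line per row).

Start:
XX
X.
X.
After rotation 1 (CCW):
X..
XXX
After rotation 2 (CW):
XX
X.
X.
After rotation 3 (CW):
XXX
..X

Answer: XXX
..X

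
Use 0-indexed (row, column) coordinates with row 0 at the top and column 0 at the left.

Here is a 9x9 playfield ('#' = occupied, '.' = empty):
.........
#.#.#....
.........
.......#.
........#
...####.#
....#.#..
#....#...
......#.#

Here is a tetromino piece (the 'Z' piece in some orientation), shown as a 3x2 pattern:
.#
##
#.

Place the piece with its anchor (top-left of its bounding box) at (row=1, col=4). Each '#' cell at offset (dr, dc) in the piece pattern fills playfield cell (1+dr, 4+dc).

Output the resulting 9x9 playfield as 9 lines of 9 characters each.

Answer: .........
#.#.##...
....##...
....#..#.
........#
...####.#
....#.#..
#....#...
......#.#

Derivation:
Fill (1+0,4+1) = (1,5)
Fill (1+1,4+0) = (2,4)
Fill (1+1,4+1) = (2,5)
Fill (1+2,4+0) = (3,4)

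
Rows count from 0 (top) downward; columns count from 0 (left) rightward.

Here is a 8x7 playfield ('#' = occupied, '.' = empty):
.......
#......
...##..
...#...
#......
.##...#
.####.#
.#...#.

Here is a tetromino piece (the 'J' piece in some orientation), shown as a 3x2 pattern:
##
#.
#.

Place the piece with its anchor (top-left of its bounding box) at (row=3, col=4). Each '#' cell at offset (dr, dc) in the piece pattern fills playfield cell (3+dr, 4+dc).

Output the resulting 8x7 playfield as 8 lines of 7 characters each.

Answer: .......
#......
...##..
...###.
#...#..
.##.#.#
.####.#
.#...#.

Derivation:
Fill (3+0,4+0) = (3,4)
Fill (3+0,4+1) = (3,5)
Fill (3+1,4+0) = (4,4)
Fill (3+2,4+0) = (5,4)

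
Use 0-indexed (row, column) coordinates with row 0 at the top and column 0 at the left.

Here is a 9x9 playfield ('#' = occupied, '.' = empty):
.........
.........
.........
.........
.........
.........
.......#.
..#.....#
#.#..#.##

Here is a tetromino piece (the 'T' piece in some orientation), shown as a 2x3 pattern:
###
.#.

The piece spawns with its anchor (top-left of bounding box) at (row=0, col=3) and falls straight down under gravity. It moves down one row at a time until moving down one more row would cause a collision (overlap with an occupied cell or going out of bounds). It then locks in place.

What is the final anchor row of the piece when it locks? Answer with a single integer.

Spawn at (row=0, col=3). Try each row:
  row 0: fits
  row 1: fits
  row 2: fits
  row 3: fits
  row 4: fits
  row 5: fits
  row 6: fits
  row 7: fits
  row 8: blocked -> lock at row 7

Answer: 7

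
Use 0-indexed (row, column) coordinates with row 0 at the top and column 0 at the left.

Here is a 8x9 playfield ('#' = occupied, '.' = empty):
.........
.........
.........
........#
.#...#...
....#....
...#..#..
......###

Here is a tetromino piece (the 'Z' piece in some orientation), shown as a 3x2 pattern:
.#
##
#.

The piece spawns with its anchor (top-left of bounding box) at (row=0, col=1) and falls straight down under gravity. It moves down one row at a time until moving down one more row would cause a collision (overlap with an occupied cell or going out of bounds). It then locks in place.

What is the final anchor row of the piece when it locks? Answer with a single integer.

Spawn at (row=0, col=1). Try each row:
  row 0: fits
  row 1: fits
  row 2: blocked -> lock at row 1

Answer: 1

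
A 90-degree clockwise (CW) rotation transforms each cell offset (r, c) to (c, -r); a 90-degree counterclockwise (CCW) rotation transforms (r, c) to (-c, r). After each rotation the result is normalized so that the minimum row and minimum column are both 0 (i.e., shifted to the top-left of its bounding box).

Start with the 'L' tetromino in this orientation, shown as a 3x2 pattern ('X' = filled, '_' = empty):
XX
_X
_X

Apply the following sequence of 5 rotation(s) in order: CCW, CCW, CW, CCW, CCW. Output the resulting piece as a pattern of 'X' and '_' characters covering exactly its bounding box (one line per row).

Answer: __X
XXX

Derivation:
Start:
XX
_X
_X
After rotation 1 (CCW):
XXX
X__
After rotation 2 (CCW):
X_
X_
XX
After rotation 3 (CW):
XXX
X__
After rotation 4 (CCW):
X_
X_
XX
After rotation 5 (CCW):
__X
XXX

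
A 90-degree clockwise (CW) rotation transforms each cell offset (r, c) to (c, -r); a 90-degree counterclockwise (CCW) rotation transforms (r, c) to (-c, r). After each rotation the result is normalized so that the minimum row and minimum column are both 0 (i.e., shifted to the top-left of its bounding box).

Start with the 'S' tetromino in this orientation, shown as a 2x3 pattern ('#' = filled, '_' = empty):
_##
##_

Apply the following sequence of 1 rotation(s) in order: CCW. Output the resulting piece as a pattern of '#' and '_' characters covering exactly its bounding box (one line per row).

Start:
_##
##_
After rotation 1 (CCW):
#_
##
_#

Answer: #_
##
_#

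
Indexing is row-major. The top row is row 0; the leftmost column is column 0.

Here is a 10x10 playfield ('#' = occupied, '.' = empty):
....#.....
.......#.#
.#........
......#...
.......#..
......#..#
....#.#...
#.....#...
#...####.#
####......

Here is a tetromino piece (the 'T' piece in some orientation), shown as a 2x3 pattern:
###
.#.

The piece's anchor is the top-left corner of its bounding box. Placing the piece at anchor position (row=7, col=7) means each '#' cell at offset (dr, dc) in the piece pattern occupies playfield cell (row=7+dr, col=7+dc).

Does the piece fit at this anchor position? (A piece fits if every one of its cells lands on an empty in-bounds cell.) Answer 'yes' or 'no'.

Answer: yes

Derivation:
Check each piece cell at anchor (7, 7):
  offset (0,0) -> (7,7): empty -> OK
  offset (0,1) -> (7,8): empty -> OK
  offset (0,2) -> (7,9): empty -> OK
  offset (1,1) -> (8,8): empty -> OK
All cells valid: yes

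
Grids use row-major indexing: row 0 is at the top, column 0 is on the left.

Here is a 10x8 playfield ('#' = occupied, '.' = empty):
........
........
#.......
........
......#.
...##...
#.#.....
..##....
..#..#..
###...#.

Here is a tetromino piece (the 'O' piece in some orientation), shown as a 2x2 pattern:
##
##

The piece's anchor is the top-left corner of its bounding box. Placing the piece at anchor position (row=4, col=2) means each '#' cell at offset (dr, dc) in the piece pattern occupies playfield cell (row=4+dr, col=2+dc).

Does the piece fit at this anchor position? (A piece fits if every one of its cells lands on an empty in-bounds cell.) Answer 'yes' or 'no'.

Answer: no

Derivation:
Check each piece cell at anchor (4, 2):
  offset (0,0) -> (4,2): empty -> OK
  offset (0,1) -> (4,3): empty -> OK
  offset (1,0) -> (5,2): empty -> OK
  offset (1,1) -> (5,3): occupied ('#') -> FAIL
All cells valid: no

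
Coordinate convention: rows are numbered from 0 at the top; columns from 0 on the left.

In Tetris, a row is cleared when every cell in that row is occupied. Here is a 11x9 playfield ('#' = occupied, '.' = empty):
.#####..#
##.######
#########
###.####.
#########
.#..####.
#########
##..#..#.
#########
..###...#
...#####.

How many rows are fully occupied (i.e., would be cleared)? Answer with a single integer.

Answer: 4

Derivation:
Check each row:
  row 0: 3 empty cells -> not full
  row 1: 1 empty cell -> not full
  row 2: 0 empty cells -> FULL (clear)
  row 3: 2 empty cells -> not full
  row 4: 0 empty cells -> FULL (clear)
  row 5: 4 empty cells -> not full
  row 6: 0 empty cells -> FULL (clear)
  row 7: 5 empty cells -> not full
  row 8: 0 empty cells -> FULL (clear)
  row 9: 5 empty cells -> not full
  row 10: 4 empty cells -> not full
Total rows cleared: 4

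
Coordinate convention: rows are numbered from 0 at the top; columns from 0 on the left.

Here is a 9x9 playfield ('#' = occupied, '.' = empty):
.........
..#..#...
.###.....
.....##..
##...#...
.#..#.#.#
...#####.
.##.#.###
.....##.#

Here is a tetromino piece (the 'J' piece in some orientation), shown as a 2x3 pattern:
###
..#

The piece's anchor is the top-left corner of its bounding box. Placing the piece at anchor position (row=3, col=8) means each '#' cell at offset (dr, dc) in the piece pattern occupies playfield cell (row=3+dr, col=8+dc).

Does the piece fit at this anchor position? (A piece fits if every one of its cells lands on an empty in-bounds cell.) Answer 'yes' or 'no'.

Answer: no

Derivation:
Check each piece cell at anchor (3, 8):
  offset (0,0) -> (3,8): empty -> OK
  offset (0,1) -> (3,9): out of bounds -> FAIL
  offset (0,2) -> (3,10): out of bounds -> FAIL
  offset (1,2) -> (4,10): out of bounds -> FAIL
All cells valid: no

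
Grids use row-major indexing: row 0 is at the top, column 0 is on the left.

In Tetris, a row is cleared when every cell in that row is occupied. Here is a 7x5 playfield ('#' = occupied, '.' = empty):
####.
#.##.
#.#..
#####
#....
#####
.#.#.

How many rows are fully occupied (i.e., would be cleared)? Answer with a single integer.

Check each row:
  row 0: 1 empty cell -> not full
  row 1: 2 empty cells -> not full
  row 2: 3 empty cells -> not full
  row 3: 0 empty cells -> FULL (clear)
  row 4: 4 empty cells -> not full
  row 5: 0 empty cells -> FULL (clear)
  row 6: 3 empty cells -> not full
Total rows cleared: 2

Answer: 2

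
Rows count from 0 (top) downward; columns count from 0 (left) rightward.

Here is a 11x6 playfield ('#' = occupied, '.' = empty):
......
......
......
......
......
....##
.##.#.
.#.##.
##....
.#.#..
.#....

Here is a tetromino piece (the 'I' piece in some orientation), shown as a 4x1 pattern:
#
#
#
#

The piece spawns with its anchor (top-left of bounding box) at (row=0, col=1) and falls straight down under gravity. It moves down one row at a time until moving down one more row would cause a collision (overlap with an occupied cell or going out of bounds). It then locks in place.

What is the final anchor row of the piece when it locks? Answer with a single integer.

Spawn at (row=0, col=1). Try each row:
  row 0: fits
  row 1: fits
  row 2: fits
  row 3: blocked -> lock at row 2

Answer: 2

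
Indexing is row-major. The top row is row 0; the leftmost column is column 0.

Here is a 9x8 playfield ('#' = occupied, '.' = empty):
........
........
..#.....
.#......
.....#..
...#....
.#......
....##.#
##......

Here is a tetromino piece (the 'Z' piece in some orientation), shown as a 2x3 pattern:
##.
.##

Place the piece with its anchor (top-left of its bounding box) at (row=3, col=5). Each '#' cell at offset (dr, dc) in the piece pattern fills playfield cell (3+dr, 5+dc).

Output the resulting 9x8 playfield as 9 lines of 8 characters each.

Fill (3+0,5+0) = (3,5)
Fill (3+0,5+1) = (3,6)
Fill (3+1,5+1) = (4,6)
Fill (3+1,5+2) = (4,7)

Answer: ........
........
..#.....
.#...##.
.....###
...#....
.#......
....##.#
##......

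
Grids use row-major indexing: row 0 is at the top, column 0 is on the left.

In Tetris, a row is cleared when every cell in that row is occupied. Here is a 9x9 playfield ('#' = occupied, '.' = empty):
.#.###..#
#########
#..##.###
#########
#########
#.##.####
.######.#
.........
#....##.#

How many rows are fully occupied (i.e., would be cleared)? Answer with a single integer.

Answer: 3

Derivation:
Check each row:
  row 0: 4 empty cells -> not full
  row 1: 0 empty cells -> FULL (clear)
  row 2: 3 empty cells -> not full
  row 3: 0 empty cells -> FULL (clear)
  row 4: 0 empty cells -> FULL (clear)
  row 5: 2 empty cells -> not full
  row 6: 2 empty cells -> not full
  row 7: 9 empty cells -> not full
  row 8: 5 empty cells -> not full
Total rows cleared: 3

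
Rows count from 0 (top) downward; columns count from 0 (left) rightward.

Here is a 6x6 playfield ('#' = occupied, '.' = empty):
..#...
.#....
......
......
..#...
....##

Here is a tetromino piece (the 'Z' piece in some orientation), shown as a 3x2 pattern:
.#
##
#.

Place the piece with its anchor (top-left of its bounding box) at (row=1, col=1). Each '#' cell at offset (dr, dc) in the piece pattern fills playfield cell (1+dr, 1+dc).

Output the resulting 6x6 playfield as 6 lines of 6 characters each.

Fill (1+0,1+1) = (1,2)
Fill (1+1,1+0) = (2,1)
Fill (1+1,1+1) = (2,2)
Fill (1+2,1+0) = (3,1)

Answer: ..#...
.##...
.##...
.#....
..#...
....##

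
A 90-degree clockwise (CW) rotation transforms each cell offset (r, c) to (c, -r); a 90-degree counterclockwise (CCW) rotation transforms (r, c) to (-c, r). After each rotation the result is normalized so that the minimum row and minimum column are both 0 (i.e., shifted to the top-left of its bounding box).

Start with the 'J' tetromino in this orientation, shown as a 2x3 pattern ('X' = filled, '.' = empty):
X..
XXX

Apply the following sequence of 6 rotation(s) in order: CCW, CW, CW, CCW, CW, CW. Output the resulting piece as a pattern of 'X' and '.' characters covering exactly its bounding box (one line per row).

Answer: XXX
..X

Derivation:
Start:
X..
XXX
After rotation 1 (CCW):
.X
.X
XX
After rotation 2 (CW):
X..
XXX
After rotation 3 (CW):
XX
X.
X.
After rotation 4 (CCW):
X..
XXX
After rotation 5 (CW):
XX
X.
X.
After rotation 6 (CW):
XXX
..X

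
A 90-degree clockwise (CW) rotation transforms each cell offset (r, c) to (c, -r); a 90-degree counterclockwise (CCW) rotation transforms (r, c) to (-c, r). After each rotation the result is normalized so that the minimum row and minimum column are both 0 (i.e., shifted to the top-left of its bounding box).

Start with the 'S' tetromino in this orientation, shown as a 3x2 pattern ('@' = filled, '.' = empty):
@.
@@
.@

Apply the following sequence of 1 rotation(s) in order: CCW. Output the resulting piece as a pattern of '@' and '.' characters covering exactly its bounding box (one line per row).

Start:
@.
@@
.@
After rotation 1 (CCW):
.@@
@@.

Answer: .@@
@@.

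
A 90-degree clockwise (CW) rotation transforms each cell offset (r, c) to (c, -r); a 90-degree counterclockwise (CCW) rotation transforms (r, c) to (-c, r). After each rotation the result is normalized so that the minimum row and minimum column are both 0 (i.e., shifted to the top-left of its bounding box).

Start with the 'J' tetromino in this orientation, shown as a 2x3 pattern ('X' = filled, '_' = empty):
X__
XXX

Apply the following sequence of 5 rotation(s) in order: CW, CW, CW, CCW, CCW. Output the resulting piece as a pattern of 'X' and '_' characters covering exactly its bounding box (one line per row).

Answer: XX
X_
X_

Derivation:
Start:
X__
XXX
After rotation 1 (CW):
XX
X_
X_
After rotation 2 (CW):
XXX
__X
After rotation 3 (CW):
_X
_X
XX
After rotation 4 (CCW):
XXX
__X
After rotation 5 (CCW):
XX
X_
X_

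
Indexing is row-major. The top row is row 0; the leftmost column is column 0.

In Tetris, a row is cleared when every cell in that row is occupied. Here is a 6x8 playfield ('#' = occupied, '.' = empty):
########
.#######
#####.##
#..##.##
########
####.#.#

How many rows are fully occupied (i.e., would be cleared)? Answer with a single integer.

Check each row:
  row 0: 0 empty cells -> FULL (clear)
  row 1: 1 empty cell -> not full
  row 2: 1 empty cell -> not full
  row 3: 3 empty cells -> not full
  row 4: 0 empty cells -> FULL (clear)
  row 5: 2 empty cells -> not full
Total rows cleared: 2

Answer: 2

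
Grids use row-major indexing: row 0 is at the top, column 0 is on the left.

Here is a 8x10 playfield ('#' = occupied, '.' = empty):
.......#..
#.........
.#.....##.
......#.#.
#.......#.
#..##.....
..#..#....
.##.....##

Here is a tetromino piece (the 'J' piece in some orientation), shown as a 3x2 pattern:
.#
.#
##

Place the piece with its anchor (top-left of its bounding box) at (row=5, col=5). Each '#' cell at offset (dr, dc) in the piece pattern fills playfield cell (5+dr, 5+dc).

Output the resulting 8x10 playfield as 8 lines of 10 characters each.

Answer: .......#..
#.........
.#.....##.
......#.#.
#.......#.
#..##.#...
..#..##...
.##..##.##

Derivation:
Fill (5+0,5+1) = (5,6)
Fill (5+1,5+1) = (6,6)
Fill (5+2,5+0) = (7,5)
Fill (5+2,5+1) = (7,6)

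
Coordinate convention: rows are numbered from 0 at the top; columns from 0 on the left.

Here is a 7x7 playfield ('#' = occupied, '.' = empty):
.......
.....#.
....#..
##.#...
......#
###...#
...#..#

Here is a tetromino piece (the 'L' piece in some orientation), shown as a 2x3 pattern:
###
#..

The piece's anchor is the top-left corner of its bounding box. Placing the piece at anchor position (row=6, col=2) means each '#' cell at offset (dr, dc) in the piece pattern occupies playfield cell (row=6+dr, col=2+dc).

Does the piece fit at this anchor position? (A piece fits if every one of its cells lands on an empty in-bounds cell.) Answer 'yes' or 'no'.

Check each piece cell at anchor (6, 2):
  offset (0,0) -> (6,2): empty -> OK
  offset (0,1) -> (6,3): occupied ('#') -> FAIL
  offset (0,2) -> (6,4): empty -> OK
  offset (1,0) -> (7,2): out of bounds -> FAIL
All cells valid: no

Answer: no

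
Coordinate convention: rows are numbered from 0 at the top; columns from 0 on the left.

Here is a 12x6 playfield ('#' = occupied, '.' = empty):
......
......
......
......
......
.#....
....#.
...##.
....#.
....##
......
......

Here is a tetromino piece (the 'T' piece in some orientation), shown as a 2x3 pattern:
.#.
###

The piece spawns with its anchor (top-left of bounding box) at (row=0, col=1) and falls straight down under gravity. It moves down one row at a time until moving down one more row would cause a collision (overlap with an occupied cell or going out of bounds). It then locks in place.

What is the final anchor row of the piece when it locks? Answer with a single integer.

Spawn at (row=0, col=1). Try each row:
  row 0: fits
  row 1: fits
  row 2: fits
  row 3: fits
  row 4: blocked -> lock at row 3

Answer: 3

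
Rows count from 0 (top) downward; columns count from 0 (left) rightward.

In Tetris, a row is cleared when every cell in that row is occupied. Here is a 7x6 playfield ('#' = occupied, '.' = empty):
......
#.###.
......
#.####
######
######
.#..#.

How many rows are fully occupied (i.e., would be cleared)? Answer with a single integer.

Answer: 2

Derivation:
Check each row:
  row 0: 6 empty cells -> not full
  row 1: 2 empty cells -> not full
  row 2: 6 empty cells -> not full
  row 3: 1 empty cell -> not full
  row 4: 0 empty cells -> FULL (clear)
  row 5: 0 empty cells -> FULL (clear)
  row 6: 4 empty cells -> not full
Total rows cleared: 2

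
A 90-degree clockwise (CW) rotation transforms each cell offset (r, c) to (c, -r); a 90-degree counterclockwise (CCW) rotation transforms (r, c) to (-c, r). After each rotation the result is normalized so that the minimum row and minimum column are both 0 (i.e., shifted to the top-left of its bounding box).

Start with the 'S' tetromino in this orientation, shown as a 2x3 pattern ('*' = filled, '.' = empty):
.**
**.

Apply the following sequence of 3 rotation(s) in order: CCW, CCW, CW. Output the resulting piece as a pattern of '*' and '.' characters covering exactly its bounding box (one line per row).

Answer: *.
**
.*

Derivation:
Start:
.**
**.
After rotation 1 (CCW):
*.
**
.*
After rotation 2 (CCW):
.**
**.
After rotation 3 (CW):
*.
**
.*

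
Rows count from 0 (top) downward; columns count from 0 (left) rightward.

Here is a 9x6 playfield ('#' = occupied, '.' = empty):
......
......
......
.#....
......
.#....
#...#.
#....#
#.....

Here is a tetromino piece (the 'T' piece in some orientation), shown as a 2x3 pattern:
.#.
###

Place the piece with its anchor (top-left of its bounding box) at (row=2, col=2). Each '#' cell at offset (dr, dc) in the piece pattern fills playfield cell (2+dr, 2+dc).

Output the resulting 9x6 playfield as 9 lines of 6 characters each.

Answer: ......
......
...#..
.####.
......
.#....
#...#.
#....#
#.....

Derivation:
Fill (2+0,2+1) = (2,3)
Fill (2+1,2+0) = (3,2)
Fill (2+1,2+1) = (3,3)
Fill (2+1,2+2) = (3,4)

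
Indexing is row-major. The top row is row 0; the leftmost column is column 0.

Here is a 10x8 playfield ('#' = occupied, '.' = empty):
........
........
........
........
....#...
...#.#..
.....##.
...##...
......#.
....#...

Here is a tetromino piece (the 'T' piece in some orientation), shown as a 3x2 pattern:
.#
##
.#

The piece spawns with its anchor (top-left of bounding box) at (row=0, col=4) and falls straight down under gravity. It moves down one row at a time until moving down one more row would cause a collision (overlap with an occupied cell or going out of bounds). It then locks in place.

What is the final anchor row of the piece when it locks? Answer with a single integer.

Spawn at (row=0, col=4). Try each row:
  row 0: fits
  row 1: fits
  row 2: fits
  row 3: blocked -> lock at row 2

Answer: 2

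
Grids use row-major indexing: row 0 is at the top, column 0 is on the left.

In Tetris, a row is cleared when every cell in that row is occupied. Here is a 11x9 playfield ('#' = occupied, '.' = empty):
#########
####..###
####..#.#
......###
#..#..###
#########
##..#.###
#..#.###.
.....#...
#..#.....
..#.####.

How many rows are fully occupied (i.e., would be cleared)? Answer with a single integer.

Check each row:
  row 0: 0 empty cells -> FULL (clear)
  row 1: 2 empty cells -> not full
  row 2: 3 empty cells -> not full
  row 3: 6 empty cells -> not full
  row 4: 4 empty cells -> not full
  row 5: 0 empty cells -> FULL (clear)
  row 6: 3 empty cells -> not full
  row 7: 4 empty cells -> not full
  row 8: 8 empty cells -> not full
  row 9: 7 empty cells -> not full
  row 10: 4 empty cells -> not full
Total rows cleared: 2

Answer: 2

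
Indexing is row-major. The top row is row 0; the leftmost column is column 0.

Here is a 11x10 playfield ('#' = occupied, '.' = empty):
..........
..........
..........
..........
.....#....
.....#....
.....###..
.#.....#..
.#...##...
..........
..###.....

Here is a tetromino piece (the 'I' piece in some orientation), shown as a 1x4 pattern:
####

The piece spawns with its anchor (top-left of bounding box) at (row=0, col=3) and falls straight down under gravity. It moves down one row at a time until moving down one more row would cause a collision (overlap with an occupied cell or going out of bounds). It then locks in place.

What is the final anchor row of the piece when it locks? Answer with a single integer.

Answer: 3

Derivation:
Spawn at (row=0, col=3). Try each row:
  row 0: fits
  row 1: fits
  row 2: fits
  row 3: fits
  row 4: blocked -> lock at row 3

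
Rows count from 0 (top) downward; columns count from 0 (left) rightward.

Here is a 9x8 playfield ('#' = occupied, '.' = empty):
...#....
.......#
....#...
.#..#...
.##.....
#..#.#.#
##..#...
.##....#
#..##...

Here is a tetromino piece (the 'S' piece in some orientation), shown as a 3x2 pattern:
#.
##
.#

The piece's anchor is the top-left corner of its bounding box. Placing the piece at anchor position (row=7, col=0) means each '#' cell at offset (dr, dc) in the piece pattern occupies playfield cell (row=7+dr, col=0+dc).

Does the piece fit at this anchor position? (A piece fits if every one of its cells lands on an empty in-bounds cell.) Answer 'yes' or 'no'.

Answer: no

Derivation:
Check each piece cell at anchor (7, 0):
  offset (0,0) -> (7,0): empty -> OK
  offset (1,0) -> (8,0): occupied ('#') -> FAIL
  offset (1,1) -> (8,1): empty -> OK
  offset (2,1) -> (9,1): out of bounds -> FAIL
All cells valid: no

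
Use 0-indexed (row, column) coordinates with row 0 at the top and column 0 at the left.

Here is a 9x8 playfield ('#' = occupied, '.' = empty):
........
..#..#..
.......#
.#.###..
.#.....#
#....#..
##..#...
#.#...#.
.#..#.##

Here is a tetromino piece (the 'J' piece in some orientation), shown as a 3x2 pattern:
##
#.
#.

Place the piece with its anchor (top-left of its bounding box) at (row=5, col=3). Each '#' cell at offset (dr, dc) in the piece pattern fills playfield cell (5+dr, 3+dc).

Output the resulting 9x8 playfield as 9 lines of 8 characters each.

Answer: ........
..#..#..
.......#
.#.###..
.#.....#
#..###..
##.##...
#.##..#.
.#..#.##

Derivation:
Fill (5+0,3+0) = (5,3)
Fill (5+0,3+1) = (5,4)
Fill (5+1,3+0) = (6,3)
Fill (5+2,3+0) = (7,3)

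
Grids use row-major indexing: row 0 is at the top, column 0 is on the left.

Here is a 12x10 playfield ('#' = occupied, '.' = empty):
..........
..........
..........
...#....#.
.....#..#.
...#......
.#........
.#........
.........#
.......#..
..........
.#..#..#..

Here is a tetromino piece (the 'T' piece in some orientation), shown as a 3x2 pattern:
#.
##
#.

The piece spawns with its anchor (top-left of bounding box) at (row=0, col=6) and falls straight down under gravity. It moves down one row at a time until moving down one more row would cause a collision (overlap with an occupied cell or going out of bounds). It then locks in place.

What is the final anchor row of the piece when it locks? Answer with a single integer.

Answer: 7

Derivation:
Spawn at (row=0, col=6). Try each row:
  row 0: fits
  row 1: fits
  row 2: fits
  row 3: fits
  row 4: fits
  row 5: fits
  row 6: fits
  row 7: fits
  row 8: blocked -> lock at row 7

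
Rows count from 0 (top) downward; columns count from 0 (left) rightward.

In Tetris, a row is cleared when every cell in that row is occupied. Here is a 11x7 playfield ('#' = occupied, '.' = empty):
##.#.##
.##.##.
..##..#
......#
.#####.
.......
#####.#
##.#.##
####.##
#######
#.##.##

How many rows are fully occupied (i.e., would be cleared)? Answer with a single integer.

Answer: 1

Derivation:
Check each row:
  row 0: 2 empty cells -> not full
  row 1: 3 empty cells -> not full
  row 2: 4 empty cells -> not full
  row 3: 6 empty cells -> not full
  row 4: 2 empty cells -> not full
  row 5: 7 empty cells -> not full
  row 6: 1 empty cell -> not full
  row 7: 2 empty cells -> not full
  row 8: 1 empty cell -> not full
  row 9: 0 empty cells -> FULL (clear)
  row 10: 2 empty cells -> not full
Total rows cleared: 1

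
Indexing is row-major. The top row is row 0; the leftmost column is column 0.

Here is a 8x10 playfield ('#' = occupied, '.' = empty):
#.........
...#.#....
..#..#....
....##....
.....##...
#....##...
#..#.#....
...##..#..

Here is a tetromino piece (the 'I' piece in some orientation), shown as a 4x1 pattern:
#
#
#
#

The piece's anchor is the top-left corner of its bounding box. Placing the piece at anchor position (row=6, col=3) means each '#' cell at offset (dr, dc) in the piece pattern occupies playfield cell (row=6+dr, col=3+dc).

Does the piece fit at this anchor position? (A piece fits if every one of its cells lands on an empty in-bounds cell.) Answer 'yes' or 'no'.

Check each piece cell at anchor (6, 3):
  offset (0,0) -> (6,3): occupied ('#') -> FAIL
  offset (1,0) -> (7,3): occupied ('#') -> FAIL
  offset (2,0) -> (8,3): out of bounds -> FAIL
  offset (3,0) -> (9,3): out of bounds -> FAIL
All cells valid: no

Answer: no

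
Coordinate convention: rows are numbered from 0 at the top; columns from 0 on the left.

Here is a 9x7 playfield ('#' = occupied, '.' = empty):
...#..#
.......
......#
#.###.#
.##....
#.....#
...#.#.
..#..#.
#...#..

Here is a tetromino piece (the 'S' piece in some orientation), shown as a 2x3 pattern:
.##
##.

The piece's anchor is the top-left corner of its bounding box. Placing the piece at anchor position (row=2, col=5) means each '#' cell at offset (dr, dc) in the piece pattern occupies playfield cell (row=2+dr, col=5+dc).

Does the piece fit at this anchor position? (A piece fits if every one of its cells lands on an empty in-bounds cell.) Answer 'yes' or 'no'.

Check each piece cell at anchor (2, 5):
  offset (0,1) -> (2,6): occupied ('#') -> FAIL
  offset (0,2) -> (2,7): out of bounds -> FAIL
  offset (1,0) -> (3,5): empty -> OK
  offset (1,1) -> (3,6): occupied ('#') -> FAIL
All cells valid: no

Answer: no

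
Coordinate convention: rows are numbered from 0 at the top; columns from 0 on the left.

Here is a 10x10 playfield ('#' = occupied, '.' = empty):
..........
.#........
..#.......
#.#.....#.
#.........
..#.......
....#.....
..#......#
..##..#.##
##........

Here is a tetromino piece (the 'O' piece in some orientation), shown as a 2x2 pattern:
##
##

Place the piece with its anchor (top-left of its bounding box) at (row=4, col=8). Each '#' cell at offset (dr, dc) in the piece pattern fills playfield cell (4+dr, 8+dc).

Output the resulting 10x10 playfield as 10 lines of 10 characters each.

Answer: ..........
.#........
..#.......
#.#.....#.
#.......##
..#.....##
....#.....
..#......#
..##..#.##
##........

Derivation:
Fill (4+0,8+0) = (4,8)
Fill (4+0,8+1) = (4,9)
Fill (4+1,8+0) = (5,8)
Fill (4+1,8+1) = (5,9)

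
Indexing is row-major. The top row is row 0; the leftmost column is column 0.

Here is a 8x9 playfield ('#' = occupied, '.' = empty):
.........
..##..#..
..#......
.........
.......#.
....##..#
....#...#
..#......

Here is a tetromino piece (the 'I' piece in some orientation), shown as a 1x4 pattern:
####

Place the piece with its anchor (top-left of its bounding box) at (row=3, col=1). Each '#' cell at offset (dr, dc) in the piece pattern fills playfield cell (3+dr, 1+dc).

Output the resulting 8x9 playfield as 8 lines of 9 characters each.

Fill (3+0,1+0) = (3,1)
Fill (3+0,1+1) = (3,2)
Fill (3+0,1+2) = (3,3)
Fill (3+0,1+3) = (3,4)

Answer: .........
..##..#..
..#......
.####....
.......#.
....##..#
....#...#
..#......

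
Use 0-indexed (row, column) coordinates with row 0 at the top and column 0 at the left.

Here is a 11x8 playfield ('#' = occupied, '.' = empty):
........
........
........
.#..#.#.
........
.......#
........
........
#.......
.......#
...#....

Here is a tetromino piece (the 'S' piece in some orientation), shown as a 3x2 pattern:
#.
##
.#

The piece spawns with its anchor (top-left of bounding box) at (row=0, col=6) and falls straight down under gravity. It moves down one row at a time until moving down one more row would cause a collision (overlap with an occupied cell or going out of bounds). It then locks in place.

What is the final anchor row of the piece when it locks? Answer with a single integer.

Spawn at (row=0, col=6). Try each row:
  row 0: fits
  row 1: fits
  row 2: blocked -> lock at row 1

Answer: 1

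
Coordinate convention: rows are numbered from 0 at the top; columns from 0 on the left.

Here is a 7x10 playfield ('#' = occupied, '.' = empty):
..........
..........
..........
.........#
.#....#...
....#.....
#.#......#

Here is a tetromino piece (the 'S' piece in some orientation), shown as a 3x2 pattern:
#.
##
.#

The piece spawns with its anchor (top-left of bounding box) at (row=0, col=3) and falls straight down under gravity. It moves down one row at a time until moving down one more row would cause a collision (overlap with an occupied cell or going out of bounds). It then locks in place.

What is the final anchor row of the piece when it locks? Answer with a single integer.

Answer: 2

Derivation:
Spawn at (row=0, col=3). Try each row:
  row 0: fits
  row 1: fits
  row 2: fits
  row 3: blocked -> lock at row 2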